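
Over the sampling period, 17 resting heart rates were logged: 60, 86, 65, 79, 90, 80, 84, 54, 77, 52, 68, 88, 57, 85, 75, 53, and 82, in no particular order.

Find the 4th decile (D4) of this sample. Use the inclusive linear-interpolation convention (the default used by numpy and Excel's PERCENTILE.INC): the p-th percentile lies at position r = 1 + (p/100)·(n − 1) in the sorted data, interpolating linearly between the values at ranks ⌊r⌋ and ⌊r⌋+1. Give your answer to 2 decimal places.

Sorted: 52, 53, 54, 57, 60, 65, 68, 75, 77, 79, 80, 82, 84, 85, 86, 88, 90.
n = 17.
r = 1 + (40/100)·(17 − 1) = 1 + 6.4 = 7.4.
Rank 7 is 68 and rank 8 is 75.
Interpolate: 68 + 0.4·(75 − 68) = 68 + 0.4·7 = 70.8.

70.80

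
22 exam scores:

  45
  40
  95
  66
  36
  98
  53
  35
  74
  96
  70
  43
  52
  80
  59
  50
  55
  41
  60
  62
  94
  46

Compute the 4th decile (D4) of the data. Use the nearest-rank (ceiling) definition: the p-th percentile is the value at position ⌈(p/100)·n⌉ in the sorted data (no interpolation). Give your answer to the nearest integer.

52

Sorted: 35, 36, 40, 41, 43, 45, 46, 50, 52, 53, 55, 59, 60, 62, 66, 70, 74, 80, 94, 95, 96, 98.
n = 22.
Position = ⌈40/100 · 22⌉ = ⌈8.8⌉ = 9.
The value at rank 9 is 52.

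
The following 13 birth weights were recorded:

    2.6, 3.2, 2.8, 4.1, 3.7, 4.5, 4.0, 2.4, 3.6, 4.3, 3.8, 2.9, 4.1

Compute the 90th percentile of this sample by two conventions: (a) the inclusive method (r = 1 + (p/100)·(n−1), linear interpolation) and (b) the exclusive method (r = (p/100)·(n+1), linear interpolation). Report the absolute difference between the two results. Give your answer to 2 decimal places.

Sorted: 2.4, 2.6, 2.8, 2.9, 3.2, 3.6, 3.7, 3.8, 4.0, 4.1, 4.1, 4.3, 4.5.
n = 13.
(a) r = 11.8; between ranks 11 (4.1) and 12 (4.3): 4.26.
(b) r = 12.6; between ranks 12 (4.3) and 13 (4.5): 4.42.
|4.26 − 4.42| = 0.16.

0.16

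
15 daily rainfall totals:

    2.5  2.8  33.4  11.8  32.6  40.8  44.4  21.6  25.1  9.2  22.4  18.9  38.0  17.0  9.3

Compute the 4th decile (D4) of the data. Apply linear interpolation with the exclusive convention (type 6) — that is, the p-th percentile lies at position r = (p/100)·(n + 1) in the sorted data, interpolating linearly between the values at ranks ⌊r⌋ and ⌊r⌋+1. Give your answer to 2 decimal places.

Sorted: 2.5, 2.8, 9.2, 9.3, 11.8, 17.0, 18.9, 21.6, 22.4, 25.1, 32.6, 33.4, 38.0, 40.8, 44.4.
n = 15.
r = (40/100)·(15 + 1) = 6.4.
Rank 6 is 17.0 and rank 7 is 18.9.
Interpolate: 17.0 + 0.4·(18.9 − 17.0) = 17.0 + 0.4·1.9 = 17.76.

17.76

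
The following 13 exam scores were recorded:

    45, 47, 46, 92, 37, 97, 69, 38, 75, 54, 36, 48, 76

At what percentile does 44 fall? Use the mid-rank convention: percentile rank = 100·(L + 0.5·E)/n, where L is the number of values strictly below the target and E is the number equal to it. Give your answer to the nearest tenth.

Sorted: 36, 37, 38, 45, 46, 47, 48, 54, 69, 75, 76, 92, 97.
Count below 44: L = 3; count equal: E = 0; n = 13.
Percentile rank = 100·(3 + 0.5·0)/13 = 100·3/13 = 23.08.

23.1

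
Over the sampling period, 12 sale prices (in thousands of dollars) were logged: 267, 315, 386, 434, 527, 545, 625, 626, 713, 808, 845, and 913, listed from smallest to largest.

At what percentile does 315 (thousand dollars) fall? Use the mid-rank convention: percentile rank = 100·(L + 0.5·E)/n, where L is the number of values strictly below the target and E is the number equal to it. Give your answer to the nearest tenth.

Count below 315: L = 1; count equal: E = 1; n = 12.
Percentile rank = 100·(1 + 0.5·1)/12 = 100·1.5/12 = 12.5.

12.5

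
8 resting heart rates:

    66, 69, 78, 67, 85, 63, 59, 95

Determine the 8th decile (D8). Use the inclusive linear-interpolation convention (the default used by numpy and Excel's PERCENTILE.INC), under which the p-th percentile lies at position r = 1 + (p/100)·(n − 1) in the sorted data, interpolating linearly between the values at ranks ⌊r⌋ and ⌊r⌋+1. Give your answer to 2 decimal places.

Sorted: 59, 63, 66, 67, 69, 78, 85, 95.
n = 8.
r = 1 + (80/100)·(8 − 1) = 1 + 5.6 = 6.6.
Rank 6 is 78 and rank 7 is 85.
Interpolate: 78 + 0.6·(85 − 78) = 78 + 0.6·7 = 82.2.

82.20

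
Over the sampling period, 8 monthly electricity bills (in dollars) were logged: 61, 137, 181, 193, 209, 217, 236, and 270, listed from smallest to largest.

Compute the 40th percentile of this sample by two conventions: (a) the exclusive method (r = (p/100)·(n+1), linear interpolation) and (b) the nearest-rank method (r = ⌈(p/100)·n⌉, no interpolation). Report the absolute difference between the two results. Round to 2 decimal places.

4.80

n = 8.
(a) r = 3.6; between ranks 3 (181) and 4 (193): 188.2.
(b) the nearest-rank method: rank 4 → 193.
|188.2 − 193| = 4.8.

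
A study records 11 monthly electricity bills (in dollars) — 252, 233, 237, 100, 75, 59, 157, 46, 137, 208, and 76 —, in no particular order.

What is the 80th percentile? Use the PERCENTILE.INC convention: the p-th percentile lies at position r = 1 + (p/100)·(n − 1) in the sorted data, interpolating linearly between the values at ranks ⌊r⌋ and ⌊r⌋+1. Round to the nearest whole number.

233

Sorted: 46, 59, 75, 76, 100, 137, 157, 208, 233, 237, 252.
n = 11.
r = 1 + (80/100)·(11 − 1) = 1 + 8 = 9.
r is an integer, so P80 is the value at rank 9: 233.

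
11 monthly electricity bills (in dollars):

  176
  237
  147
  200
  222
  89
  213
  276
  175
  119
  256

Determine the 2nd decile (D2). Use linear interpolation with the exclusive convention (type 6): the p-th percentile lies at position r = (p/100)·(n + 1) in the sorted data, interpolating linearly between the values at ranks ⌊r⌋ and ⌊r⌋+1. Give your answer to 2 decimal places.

130.20

Sorted: 89, 119, 147, 175, 176, 200, 213, 222, 237, 256, 276.
n = 11.
r = (20/100)·(11 + 1) = 2.4.
Rank 2 is 119 and rank 3 is 147.
Interpolate: 119 + 0.4·(147 − 119) = 119 + 0.4·28 = 130.2.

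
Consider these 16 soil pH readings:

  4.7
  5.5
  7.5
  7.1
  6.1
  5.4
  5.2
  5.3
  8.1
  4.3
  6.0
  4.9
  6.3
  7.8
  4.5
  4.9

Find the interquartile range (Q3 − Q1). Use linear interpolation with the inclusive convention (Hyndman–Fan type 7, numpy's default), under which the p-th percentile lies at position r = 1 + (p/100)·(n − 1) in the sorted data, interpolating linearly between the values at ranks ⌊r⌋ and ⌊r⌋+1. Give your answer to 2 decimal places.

1.60

Sorted: 4.3, 4.5, 4.7, 4.9, 4.9, 5.2, 5.3, 5.4, 5.5, 6.0, 6.1, 6.3, 7.1, 7.5, 7.8, 8.1.
n = 16.
P25: r = 4.75; ranks 4–5 are 4.9, 4.9; interpolating gives 4.9.
P75: r = 12.25; ranks 12–13 are 6.3, 7.1; interpolating gives 6.5.
Difference: 6.5 − 4.9 = 1.6.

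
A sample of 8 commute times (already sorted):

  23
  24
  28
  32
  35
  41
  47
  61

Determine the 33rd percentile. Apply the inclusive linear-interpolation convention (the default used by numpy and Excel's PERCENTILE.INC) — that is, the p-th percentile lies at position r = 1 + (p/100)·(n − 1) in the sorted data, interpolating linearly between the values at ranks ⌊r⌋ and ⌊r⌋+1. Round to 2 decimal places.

29.24

n = 8.
r = 1 + (33/100)·(8 − 1) = 1 + 2.31 = 3.31.
Rank 3 is 28 and rank 4 is 32.
Interpolate: 28 + 0.31·(32 − 28) = 28 + 0.31·4 = 29.24.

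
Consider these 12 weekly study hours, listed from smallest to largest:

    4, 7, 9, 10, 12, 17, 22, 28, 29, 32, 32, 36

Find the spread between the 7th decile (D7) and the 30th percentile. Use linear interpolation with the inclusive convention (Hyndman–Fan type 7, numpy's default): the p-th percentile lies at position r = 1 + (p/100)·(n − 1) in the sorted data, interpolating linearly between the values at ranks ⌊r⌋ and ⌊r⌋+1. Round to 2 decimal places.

18.10

n = 12.
P30: r = 4.3; ranks 4–5 are 10, 12; interpolating gives 10.6.
P70: r = 8.7; ranks 8–9 are 28, 29; interpolating gives 28.7.
Difference: 28.7 − 10.6 = 18.1.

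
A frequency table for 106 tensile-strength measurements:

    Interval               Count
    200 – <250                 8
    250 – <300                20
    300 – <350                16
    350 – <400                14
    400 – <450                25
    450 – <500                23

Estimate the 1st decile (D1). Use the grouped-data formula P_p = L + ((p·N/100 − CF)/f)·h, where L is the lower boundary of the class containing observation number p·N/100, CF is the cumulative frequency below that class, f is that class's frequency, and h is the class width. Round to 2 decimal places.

256.50

N = 106; target position k = 10/100 · 106 = 10.6.
Cumulative frequencies: 8, 28, 44, 58, 83, 106.
Observation 10.6 falls in the class 250 – <300.
L = 250, CF = 8, f = 20, h = 50.
P10 = 250 + ((10.6 − 8)/20)·50 = 250 + 6.5 = 256.5.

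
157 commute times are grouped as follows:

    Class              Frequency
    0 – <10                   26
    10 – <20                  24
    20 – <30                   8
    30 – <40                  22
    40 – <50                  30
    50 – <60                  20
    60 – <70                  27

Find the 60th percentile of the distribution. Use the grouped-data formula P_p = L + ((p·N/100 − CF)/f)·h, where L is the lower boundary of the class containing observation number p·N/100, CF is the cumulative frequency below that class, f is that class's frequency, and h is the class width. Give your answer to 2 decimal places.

44.73

N = 157; target position k = 60/100 · 157 = 94.2.
Cumulative frequencies: 26, 50, 58, 80, 110, 130, 157.
Observation 94.2 falls in the class 40 – <50.
L = 40, CF = 80, f = 30, h = 10.
P60 = 40 + ((94.2 − 80)/30)·10 = 40 + 4.73333 = 44.7333.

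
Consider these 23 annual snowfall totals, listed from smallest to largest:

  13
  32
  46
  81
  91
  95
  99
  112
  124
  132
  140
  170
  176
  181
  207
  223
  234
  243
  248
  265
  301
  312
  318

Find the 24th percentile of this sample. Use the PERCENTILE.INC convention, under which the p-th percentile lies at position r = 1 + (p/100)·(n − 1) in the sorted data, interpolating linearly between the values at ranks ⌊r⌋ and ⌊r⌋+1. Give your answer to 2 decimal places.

n = 23.
r = 1 + (24/100)·(23 − 1) = 1 + 5.28 = 6.28.
Rank 6 is 95 and rank 7 is 99.
Interpolate: 95 + 0.28·(99 − 95) = 95 + 0.28·4 = 96.12.

96.12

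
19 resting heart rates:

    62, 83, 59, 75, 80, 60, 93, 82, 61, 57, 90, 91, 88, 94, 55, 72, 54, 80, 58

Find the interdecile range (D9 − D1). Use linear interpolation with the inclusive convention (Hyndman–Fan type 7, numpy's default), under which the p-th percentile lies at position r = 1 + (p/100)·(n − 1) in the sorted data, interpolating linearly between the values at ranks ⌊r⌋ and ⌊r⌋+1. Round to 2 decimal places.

34.80

Sorted: 54, 55, 57, 58, 59, 60, 61, 62, 72, 75, 80, 80, 82, 83, 88, 90, 91, 93, 94.
n = 19.
P10: r = 2.8; ranks 2–3 are 55, 57; interpolating gives 56.6.
P90: r = 17.2; ranks 17–18 are 91, 93; interpolating gives 91.4.
Difference: 91.4 − 56.6 = 34.8.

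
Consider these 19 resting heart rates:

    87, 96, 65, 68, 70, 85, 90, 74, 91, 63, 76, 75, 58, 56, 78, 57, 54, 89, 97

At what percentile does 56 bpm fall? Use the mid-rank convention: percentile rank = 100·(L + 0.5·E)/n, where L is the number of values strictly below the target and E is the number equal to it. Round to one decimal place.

7.9

Sorted: 54, 56, 57, 58, 63, 65, 68, 70, 74, 75, 76, 78, 85, 87, 89, 90, 91, 96, 97.
Count below 56: L = 1; count equal: E = 1; n = 19.
Percentile rank = 100·(1 + 0.5·1)/19 = 100·1.5/19 = 7.895.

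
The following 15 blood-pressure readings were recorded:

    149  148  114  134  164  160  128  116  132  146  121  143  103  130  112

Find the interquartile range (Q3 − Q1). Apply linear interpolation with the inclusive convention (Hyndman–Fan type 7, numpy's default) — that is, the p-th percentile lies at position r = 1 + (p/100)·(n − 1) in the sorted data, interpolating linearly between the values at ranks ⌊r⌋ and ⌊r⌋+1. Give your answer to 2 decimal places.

Sorted: 103, 112, 114, 116, 121, 128, 130, 132, 134, 143, 146, 148, 149, 160, 164.
n = 15.
P25: r = 4.5; ranks 4–5 are 116, 121; interpolating gives 118.5.
P75: r = 11.5; ranks 11–12 are 146, 148; interpolating gives 147.
Difference: 147 − 118.5 = 28.5.

28.50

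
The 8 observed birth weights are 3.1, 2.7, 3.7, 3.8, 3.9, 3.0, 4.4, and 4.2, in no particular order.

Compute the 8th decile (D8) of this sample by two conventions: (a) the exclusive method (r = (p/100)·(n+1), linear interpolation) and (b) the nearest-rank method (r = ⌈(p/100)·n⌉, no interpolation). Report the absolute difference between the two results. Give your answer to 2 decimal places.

Sorted: 2.7, 3.0, 3.1, 3.7, 3.8, 3.9, 4.2, 4.4.
n = 8.
(a) r = 7.2; between ranks 7 (4.2) and 8 (4.4): 4.24.
(b) the nearest-rank method: rank 7 → 4.2.
|4.24 − 4.2| = 0.04.

0.04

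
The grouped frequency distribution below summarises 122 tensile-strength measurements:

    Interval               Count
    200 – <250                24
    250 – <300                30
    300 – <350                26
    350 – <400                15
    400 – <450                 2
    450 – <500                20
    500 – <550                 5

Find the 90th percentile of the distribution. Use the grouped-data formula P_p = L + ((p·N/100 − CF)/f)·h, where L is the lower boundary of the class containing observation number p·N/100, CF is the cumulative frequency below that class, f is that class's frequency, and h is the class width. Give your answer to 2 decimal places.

N = 122; target position k = 90/100 · 122 = 109.8.
Cumulative frequencies: 24, 54, 80, 95, 97, 117, 122.
Observation 109.8 falls in the class 450 – <500.
L = 450, CF = 97, f = 20, h = 50.
P90 = 450 + ((109.8 − 97)/20)·50 = 450 + 32 = 482.

482.00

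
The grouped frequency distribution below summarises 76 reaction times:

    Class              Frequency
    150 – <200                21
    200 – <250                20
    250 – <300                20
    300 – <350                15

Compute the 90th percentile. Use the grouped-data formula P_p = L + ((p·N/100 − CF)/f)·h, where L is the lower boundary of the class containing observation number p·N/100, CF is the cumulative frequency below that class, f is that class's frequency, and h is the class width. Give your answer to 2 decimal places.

324.67

N = 76; target position k = 90/100 · 76 = 68.4.
Cumulative frequencies: 21, 41, 61, 76.
Observation 68.4 falls in the class 300 – <350.
L = 300, CF = 61, f = 15, h = 50.
P90 = 300 + ((68.4 − 61)/15)·50 = 300 + 24.6667 = 324.667.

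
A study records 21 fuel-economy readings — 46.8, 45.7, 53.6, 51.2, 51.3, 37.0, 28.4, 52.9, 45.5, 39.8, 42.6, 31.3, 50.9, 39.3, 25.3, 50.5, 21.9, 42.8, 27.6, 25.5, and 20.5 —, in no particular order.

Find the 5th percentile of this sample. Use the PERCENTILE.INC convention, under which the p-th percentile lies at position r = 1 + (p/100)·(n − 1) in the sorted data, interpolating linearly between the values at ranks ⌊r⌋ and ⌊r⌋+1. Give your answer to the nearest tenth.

Sorted: 20.5, 21.9, 25.3, 25.5, 27.6, 28.4, 31.3, 37.0, 39.3, 39.8, 42.6, 42.8, 45.5, 45.7, 46.8, 50.5, 50.9, 51.2, 51.3, 52.9, 53.6.
n = 21.
r = 1 + (5/100)·(21 − 1) = 1 + 1 = 2.
r is an integer, so P5 is the value at rank 2: 21.9.

21.9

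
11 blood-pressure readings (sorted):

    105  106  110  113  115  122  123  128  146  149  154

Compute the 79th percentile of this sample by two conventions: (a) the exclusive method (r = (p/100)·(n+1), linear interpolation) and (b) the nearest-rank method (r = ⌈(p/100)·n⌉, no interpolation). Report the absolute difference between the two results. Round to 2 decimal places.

n = 11.
(a) r = 9.48; between ranks 9 (146) and 10 (149): 147.44.
(b) the nearest-rank method: rank 9 → 146.
|147.44 − 146| = 1.44.

1.44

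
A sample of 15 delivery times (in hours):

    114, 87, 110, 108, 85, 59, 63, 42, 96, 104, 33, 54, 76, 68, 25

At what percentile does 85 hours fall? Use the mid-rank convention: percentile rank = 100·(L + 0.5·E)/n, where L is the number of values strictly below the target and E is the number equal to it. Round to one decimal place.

Sorted: 25, 33, 42, 54, 59, 63, 68, 76, 85, 87, 96, 104, 108, 110, 114.
Count below 85: L = 8; count equal: E = 1; n = 15.
Percentile rank = 100·(8 + 0.5·1)/15 = 100·8.5/15 = 56.67.

56.7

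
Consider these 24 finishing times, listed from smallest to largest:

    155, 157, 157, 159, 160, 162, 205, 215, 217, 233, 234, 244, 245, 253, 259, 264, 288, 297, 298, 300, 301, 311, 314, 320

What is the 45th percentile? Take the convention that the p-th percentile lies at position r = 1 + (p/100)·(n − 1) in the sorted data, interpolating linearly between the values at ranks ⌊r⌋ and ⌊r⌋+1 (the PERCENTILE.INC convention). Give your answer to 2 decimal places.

237.50

n = 24.
r = 1 + (45/100)·(24 − 1) = 1 + 10.35 = 11.35.
Rank 11 is 234 and rank 12 is 244.
Interpolate: 234 + 0.35·(244 − 234) = 234 + 0.35·10 = 237.5.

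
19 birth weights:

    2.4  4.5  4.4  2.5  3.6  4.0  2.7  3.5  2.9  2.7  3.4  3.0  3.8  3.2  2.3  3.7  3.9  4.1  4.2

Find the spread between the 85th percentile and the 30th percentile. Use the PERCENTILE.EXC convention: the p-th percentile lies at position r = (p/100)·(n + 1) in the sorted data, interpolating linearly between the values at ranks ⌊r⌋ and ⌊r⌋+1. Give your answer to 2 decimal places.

1.30

Sorted: 2.3, 2.4, 2.5, 2.7, 2.7, 2.9, 3.0, 3.2, 3.4, 3.5, 3.6, 3.7, 3.8, 3.9, 4.0, 4.1, 4.2, 4.4, 4.5.
n = 19.
P30: r = 6 (integer) → 2.9.
P85: r = 17 (integer) → 4.2.
Difference: 4.2 − 2.9 = 1.3.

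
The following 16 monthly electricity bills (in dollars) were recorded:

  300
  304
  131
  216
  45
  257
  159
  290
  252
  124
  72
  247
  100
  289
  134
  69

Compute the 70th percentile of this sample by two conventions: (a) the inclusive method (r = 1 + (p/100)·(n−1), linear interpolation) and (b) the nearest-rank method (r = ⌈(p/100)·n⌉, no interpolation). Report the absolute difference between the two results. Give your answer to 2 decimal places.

2.50

Sorted: 45, 69, 72, 100, 124, 131, 134, 159, 216, 247, 252, 257, 289, 290, 300, 304.
n = 16.
(a) r = 11.5; between ranks 11 (252) and 12 (257): 254.5.
(b) the nearest-rank method: rank 12 → 257.
|254.5 − 257| = 2.5.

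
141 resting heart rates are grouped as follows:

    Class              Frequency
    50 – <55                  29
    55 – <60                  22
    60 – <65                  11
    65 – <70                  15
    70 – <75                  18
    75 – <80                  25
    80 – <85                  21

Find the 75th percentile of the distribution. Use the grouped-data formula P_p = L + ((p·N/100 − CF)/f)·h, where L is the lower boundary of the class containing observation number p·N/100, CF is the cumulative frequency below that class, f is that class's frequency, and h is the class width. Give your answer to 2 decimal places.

N = 141; target position k = 75/100 · 141 = 105.75.
Cumulative frequencies: 29, 51, 62, 77, 95, 120, 141.
Observation 105.75 falls in the class 75 – <80.
L = 75, CF = 95, f = 25, h = 5.
P75 = 75 + ((105.75 − 95)/25)·5 = 75 + 2.15 = 77.15.

77.15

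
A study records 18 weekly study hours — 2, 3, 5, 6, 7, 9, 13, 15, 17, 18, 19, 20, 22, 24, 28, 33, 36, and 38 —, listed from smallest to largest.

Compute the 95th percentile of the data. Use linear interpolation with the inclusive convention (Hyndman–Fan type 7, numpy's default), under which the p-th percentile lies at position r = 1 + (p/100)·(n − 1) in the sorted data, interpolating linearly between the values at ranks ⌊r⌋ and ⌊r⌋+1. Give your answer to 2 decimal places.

36.30

n = 18.
r = 1 + (95/100)·(18 − 1) = 1 + 16.15 = 17.15.
Rank 17 is 36 and rank 18 is 38.
Interpolate: 36 + 0.15·(38 − 36) = 36 + 0.15·2 = 36.3.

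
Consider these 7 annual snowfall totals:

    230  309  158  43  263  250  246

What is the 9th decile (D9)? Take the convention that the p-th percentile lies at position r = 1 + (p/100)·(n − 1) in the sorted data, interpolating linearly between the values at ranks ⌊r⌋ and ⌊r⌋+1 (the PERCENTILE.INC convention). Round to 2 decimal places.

Sorted: 43, 158, 230, 246, 250, 263, 309.
n = 7.
r = 1 + (90/100)·(7 − 1) = 1 + 5.4 = 6.4.
Rank 6 is 263 and rank 7 is 309.
Interpolate: 263 + 0.4·(309 − 263) = 263 + 0.4·46 = 281.4.

281.40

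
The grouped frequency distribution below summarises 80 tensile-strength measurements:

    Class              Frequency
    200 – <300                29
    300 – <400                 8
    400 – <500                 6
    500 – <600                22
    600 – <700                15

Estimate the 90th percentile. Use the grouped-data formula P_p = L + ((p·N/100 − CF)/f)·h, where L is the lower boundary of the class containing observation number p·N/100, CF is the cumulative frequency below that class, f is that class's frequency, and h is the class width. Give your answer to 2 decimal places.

646.67

N = 80; target position k = 90/100 · 80 = 72.
Cumulative frequencies: 29, 37, 43, 65, 80.
Observation 72 falls in the class 600 – <700.
L = 600, CF = 65, f = 15, h = 100.
P90 = 600 + ((72 − 65)/15)·100 = 600 + 46.6667 = 646.667.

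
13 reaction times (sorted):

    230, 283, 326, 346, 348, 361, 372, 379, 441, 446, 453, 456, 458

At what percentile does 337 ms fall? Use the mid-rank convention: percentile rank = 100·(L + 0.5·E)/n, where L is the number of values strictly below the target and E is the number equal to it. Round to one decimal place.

Count below 337: L = 3; count equal: E = 0; n = 13.
Percentile rank = 100·(3 + 0.5·0)/13 = 100·3/13 = 23.08.

23.1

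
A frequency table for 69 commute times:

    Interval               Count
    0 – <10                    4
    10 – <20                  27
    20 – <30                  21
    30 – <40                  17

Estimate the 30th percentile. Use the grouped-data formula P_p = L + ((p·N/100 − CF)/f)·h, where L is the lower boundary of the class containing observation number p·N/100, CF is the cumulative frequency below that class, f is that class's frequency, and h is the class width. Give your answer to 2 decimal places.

16.19

N = 69; target position k = 30/100 · 69 = 20.7.
Cumulative frequencies: 4, 31, 52, 69.
Observation 20.7 falls in the class 10 – <20.
L = 10, CF = 4, f = 27, h = 10.
P30 = 10 + ((20.7 − 4)/27)·10 = 10 + 6.18519 = 16.1852.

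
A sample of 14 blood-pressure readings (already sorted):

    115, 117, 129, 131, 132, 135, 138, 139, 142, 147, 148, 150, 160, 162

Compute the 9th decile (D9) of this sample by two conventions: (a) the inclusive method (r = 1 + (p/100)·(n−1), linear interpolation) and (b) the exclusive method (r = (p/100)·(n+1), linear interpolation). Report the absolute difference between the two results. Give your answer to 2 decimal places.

4.00

n = 14.
(a) r = 12.7; between ranks 12 (150) and 13 (160): 157.
(b) r = 13.5; between ranks 13 (160) and 14 (162): 161.
|157 − 161| = 4.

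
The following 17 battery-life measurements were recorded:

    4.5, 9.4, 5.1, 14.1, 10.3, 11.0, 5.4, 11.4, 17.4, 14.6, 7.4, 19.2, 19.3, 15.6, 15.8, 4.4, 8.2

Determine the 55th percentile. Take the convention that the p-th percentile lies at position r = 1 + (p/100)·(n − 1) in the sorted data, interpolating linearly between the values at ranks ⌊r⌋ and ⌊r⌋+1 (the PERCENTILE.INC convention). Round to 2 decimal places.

11.32

Sorted: 4.4, 4.5, 5.1, 5.4, 7.4, 8.2, 9.4, 10.3, 11.0, 11.4, 14.1, 14.6, 15.6, 15.8, 17.4, 19.2, 19.3.
n = 17.
r = 1 + (55/100)·(17 − 1) = 1 + 8.8 = 9.8.
Rank 9 is 11.0 and rank 10 is 11.4.
Interpolate: 11.0 + 0.8·(11.4 − 11.0) = 11.0 + 0.8·0.4 = 11.32.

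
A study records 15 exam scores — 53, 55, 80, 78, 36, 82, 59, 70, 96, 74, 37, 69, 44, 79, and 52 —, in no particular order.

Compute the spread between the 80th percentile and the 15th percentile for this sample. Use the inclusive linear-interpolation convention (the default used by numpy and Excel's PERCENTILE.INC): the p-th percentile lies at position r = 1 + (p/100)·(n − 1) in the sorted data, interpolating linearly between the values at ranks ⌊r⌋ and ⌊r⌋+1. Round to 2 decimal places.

Sorted: 36, 37, 44, 52, 53, 55, 59, 69, 70, 74, 78, 79, 80, 82, 96.
n = 15.
P15: r = 3.1; ranks 3–4 are 44, 52; interpolating gives 44.8.
P80: r = 12.2; ranks 12–13 are 79, 80; interpolating gives 79.2.
Difference: 79.2 − 44.8 = 34.4.

34.40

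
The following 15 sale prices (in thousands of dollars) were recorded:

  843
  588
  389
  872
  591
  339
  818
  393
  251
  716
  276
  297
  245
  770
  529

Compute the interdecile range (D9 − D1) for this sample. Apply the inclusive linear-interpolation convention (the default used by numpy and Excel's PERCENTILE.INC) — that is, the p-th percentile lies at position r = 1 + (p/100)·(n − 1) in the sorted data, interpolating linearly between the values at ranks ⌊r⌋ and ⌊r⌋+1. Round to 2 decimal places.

572.00

Sorted: 245, 251, 276, 297, 339, 389, 393, 529, 588, 591, 716, 770, 818, 843, 872.
n = 15.
P10: r = 2.4; ranks 2–3 are 251, 276; interpolating gives 261.
P90: r = 13.6; ranks 13–14 are 818, 843; interpolating gives 833.
Difference: 833 − 261 = 572.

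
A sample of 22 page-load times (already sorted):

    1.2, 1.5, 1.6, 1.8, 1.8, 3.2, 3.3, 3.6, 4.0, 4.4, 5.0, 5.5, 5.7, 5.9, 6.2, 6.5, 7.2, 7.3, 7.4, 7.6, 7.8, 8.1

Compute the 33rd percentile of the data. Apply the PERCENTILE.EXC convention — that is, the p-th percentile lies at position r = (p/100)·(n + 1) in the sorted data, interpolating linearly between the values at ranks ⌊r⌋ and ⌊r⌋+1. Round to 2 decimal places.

n = 22.
r = (33/100)·(22 + 1) = 7.59.
Rank 7 is 3.3 and rank 8 is 3.6.
Interpolate: 3.3 + 0.59·(3.6 − 3.3) = 3.3 + 0.59·0.3 = 3.477.

3.48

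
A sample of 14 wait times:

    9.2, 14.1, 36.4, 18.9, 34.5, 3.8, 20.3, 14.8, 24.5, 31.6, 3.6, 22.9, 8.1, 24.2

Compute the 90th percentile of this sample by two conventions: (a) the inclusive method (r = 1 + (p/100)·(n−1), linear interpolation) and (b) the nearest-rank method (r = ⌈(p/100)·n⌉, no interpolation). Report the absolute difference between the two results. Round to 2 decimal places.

0.87

Sorted: 3.6, 3.8, 8.1, 9.2, 14.1, 14.8, 18.9, 20.3, 22.9, 24.2, 24.5, 31.6, 34.5, 36.4.
n = 14.
(a) r = 12.7; between ranks 12 (31.6) and 13 (34.5): 33.63.
(b) the nearest-rank method: rank 13 → 34.5.
|33.63 − 34.5| = 0.87.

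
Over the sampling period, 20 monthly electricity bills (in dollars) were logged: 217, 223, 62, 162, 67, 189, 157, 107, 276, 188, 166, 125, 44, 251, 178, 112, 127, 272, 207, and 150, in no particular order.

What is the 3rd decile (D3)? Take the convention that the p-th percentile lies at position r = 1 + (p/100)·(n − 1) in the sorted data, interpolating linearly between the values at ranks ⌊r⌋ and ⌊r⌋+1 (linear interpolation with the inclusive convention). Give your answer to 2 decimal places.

126.40

Sorted: 44, 62, 67, 107, 112, 125, 127, 150, 157, 162, 166, 178, 188, 189, 207, 217, 223, 251, 272, 276.
n = 20.
r = 1 + (30/100)·(20 − 1) = 1 + 5.7 = 6.7.
Rank 6 is 125 and rank 7 is 127.
Interpolate: 125 + 0.7·(127 − 125) = 125 + 0.7·2 = 126.4.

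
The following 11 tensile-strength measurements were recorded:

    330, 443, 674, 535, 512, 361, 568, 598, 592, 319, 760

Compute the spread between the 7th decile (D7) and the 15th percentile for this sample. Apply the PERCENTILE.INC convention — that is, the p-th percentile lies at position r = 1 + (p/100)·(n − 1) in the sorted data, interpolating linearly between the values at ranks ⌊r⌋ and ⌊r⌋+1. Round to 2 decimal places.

246.50

Sorted: 319, 330, 361, 443, 512, 535, 568, 592, 598, 674, 760.
n = 11.
P15: r = 2.5; ranks 2–3 are 330, 361; interpolating gives 345.5.
P70: r = 8 (integer) → 592.
Difference: 592 − 345.5 = 246.5.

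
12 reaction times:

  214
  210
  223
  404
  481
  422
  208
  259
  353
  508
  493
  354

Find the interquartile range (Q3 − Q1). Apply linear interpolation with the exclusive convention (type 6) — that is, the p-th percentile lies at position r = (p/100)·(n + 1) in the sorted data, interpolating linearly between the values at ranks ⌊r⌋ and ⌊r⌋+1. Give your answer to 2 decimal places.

250.00

Sorted: 208, 210, 214, 223, 259, 353, 354, 404, 422, 481, 493, 508.
n = 12.
P25: r = 3.25; ranks 3–4 are 214, 223; interpolating gives 216.25.
P75: r = 9.75; ranks 9–10 are 422, 481; interpolating gives 466.25.
Difference: 466.25 − 216.25 = 250.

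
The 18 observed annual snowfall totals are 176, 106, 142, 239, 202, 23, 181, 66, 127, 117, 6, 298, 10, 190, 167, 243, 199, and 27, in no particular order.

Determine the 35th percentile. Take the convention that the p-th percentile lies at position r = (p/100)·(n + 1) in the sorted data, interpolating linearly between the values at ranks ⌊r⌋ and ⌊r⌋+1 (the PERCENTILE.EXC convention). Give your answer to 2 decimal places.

Sorted: 6, 10, 23, 27, 66, 106, 117, 127, 142, 167, 176, 181, 190, 199, 202, 239, 243, 298.
n = 18.
r = (35/100)·(18 + 1) = 6.65.
Rank 6 is 106 and rank 7 is 117.
Interpolate: 106 + 0.65·(117 − 106) = 106 + 0.65·11 = 113.15.

113.15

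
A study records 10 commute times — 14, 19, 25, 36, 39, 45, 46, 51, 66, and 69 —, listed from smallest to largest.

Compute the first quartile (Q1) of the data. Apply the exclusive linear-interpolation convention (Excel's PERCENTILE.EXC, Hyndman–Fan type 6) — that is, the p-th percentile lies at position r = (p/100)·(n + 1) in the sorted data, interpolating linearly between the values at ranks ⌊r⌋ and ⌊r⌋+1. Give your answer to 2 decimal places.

23.50

n = 10.
r = (25/100)·(10 + 1) = 2.75.
Rank 2 is 19 and rank 3 is 25.
Interpolate: 19 + 0.75·(25 − 19) = 19 + 0.75·6 = 23.5.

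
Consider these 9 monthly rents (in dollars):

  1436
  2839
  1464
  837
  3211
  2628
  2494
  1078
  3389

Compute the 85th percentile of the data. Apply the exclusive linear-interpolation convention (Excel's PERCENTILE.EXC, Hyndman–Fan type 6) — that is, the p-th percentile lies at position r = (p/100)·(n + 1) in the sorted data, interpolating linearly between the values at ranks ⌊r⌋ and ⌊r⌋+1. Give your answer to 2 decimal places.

Sorted: 837, 1078, 1436, 1464, 2494, 2628, 2839, 3211, 3389.
n = 9.
r = (85/100)·(9 + 1) = 8.5.
Rank 8 is 3211 and rank 9 is 3389.
Interpolate: 3211 + 0.5·(3389 − 3211) = 3211 + 0.5·178 = 3300.

3300.00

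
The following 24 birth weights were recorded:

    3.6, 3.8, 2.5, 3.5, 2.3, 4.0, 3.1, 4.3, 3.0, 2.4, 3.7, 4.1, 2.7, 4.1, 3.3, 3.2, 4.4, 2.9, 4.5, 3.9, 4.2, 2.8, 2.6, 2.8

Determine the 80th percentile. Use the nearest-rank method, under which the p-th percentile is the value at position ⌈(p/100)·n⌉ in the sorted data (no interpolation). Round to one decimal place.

4.1

Sorted: 2.3, 2.4, 2.5, 2.6, 2.7, 2.8, 2.8, 2.9, 3.0, 3.1, 3.2, 3.3, 3.5, 3.6, 3.7, 3.8, 3.9, 4.0, 4.1, 4.1, 4.2, 4.3, 4.4, 4.5.
n = 24.
Position = ⌈80/100 · 24⌉ = ⌈19.2⌉ = 20.
The value at rank 20 is 4.1.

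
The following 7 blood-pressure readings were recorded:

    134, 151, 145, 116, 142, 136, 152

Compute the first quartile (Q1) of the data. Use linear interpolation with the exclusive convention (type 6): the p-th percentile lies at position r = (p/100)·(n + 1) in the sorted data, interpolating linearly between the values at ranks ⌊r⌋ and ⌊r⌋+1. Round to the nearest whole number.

Sorted: 116, 134, 136, 142, 145, 151, 152.
n = 7.
r = (25/100)·(7 + 1) = 2.
r is an integer, so P25 is the value at rank 2: 134.

134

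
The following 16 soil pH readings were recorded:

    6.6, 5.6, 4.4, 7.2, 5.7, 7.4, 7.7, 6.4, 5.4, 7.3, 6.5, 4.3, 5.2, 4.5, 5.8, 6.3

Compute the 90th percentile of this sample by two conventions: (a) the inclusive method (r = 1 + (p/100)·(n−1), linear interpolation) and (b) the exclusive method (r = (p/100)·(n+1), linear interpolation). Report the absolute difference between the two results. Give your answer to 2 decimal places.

0.14

Sorted: 4.3, 4.4, 4.5, 5.2, 5.4, 5.6, 5.7, 5.8, 6.3, 6.4, 6.5, 6.6, 7.2, 7.3, 7.4, 7.7.
n = 16.
(a) r = 14.5; between ranks 14 (7.3) and 15 (7.4): 7.35.
(b) r = 15.3; between ranks 15 (7.4) and 16 (7.7): 7.49.
|7.35 − 7.49| = 0.14.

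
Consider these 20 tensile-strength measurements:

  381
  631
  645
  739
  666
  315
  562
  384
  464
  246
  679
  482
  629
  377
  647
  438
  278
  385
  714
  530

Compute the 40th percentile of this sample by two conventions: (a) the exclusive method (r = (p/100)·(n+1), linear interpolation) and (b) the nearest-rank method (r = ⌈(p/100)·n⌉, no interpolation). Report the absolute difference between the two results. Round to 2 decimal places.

10.40

Sorted: 246, 278, 315, 377, 381, 384, 385, 438, 464, 482, 530, 562, 629, 631, 645, 647, 666, 679, 714, 739.
n = 20.
(a) r = 8.4; between ranks 8 (438) and 9 (464): 448.4.
(b) the nearest-rank method: rank 8 → 438.
|448.4 − 438| = 10.4.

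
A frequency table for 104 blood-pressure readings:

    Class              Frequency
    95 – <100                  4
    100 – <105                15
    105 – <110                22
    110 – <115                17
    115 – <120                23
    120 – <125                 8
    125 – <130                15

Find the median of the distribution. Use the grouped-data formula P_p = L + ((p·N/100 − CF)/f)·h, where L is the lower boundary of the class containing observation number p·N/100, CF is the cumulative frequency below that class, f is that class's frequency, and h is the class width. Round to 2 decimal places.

113.24

N = 104; target position k = 50/100 · 104 = 52.
Cumulative frequencies: 4, 19, 41, 58, 81, 89, 104.
Observation 52 falls in the class 110 – <115.
L = 110, CF = 41, f = 17, h = 5.
P50 = 110 + ((52 − 41)/17)·5 = 110 + 3.23529 = 113.235.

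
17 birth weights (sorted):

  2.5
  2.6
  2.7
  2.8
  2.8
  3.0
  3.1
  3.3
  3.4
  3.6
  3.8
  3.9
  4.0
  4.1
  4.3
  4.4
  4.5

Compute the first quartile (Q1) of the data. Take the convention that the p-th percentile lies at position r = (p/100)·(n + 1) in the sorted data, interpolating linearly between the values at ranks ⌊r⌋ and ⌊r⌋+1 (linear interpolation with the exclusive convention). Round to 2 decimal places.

2.80

n = 17.
r = (25/100)·(17 + 1) = 4.5.
Rank 4 is 2.8 and rank 5 is 2.8.
Interpolate: 2.8 + 0.5·(2.8 − 2.8) = 2.8 + 0.5·0 = 2.8.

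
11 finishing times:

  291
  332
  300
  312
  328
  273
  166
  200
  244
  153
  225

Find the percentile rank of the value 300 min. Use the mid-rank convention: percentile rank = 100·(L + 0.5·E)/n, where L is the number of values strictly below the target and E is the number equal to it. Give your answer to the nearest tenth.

Sorted: 153, 166, 200, 225, 244, 273, 291, 300, 312, 328, 332.
Count below 300: L = 7; count equal: E = 1; n = 11.
Percentile rank = 100·(7 + 0.5·1)/11 = 100·7.5/11 = 68.18.

68.2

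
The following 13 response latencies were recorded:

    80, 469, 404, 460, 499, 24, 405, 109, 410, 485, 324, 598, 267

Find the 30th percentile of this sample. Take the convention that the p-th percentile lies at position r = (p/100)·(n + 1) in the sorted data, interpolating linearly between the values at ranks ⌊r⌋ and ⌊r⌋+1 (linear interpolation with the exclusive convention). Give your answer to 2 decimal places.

Sorted: 24, 80, 109, 267, 324, 404, 405, 410, 460, 469, 485, 499, 598.
n = 13.
r = (30/100)·(13 + 1) = 4.2.
Rank 4 is 267 and rank 5 is 324.
Interpolate: 267 + 0.2·(324 − 267) = 267 + 0.2·57 = 278.4.

278.40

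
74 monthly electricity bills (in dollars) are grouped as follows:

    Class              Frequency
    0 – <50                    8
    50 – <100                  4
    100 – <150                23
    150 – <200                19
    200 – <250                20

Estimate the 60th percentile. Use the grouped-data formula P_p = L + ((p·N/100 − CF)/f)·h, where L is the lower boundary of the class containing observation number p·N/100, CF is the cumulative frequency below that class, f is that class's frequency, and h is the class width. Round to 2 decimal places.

174.74

N = 74; target position k = 60/100 · 74 = 44.4.
Cumulative frequencies: 8, 12, 35, 54, 74.
Observation 44.4 falls in the class 150 – <200.
L = 150, CF = 35, f = 19, h = 50.
P60 = 150 + ((44.4 − 35)/19)·50 = 150 + 24.7368 = 174.737.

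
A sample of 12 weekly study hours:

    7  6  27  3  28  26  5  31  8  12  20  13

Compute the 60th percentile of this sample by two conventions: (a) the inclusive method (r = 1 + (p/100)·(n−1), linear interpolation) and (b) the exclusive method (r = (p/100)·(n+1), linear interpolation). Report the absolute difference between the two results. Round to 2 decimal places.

1.40

Sorted: 3, 5, 6, 7, 8, 12, 13, 20, 26, 27, 28, 31.
n = 12.
(a) r = 7.6; between ranks 7 (13) and 8 (20): 17.2.
(b) r = 7.8; between ranks 7 (13) and 8 (20): 18.6.
|17.2 − 18.6| = 1.4.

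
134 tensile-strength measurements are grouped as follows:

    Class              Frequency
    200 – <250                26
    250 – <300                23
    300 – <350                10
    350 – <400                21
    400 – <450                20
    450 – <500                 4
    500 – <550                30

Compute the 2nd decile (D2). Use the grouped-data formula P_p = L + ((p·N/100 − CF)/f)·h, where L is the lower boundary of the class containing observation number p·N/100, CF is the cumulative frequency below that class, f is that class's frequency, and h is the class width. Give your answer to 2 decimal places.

251.74

N = 134; target position k = 20/100 · 134 = 26.8.
Cumulative frequencies: 26, 49, 59, 80, 100, 104, 134.
Observation 26.8 falls in the class 250 – <300.
L = 250, CF = 26, f = 23, h = 50.
P20 = 250 + ((26.8 − 26)/23)·50 = 250 + 1.73913 = 251.739.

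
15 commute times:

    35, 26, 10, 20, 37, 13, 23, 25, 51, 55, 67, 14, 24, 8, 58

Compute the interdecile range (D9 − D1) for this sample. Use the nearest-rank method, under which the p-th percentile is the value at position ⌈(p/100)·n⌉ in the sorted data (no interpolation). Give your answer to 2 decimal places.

48.00

Sorted: 8, 10, 13, 14, 20, 23, 24, 25, 26, 35, 37, 51, 55, 58, 67.
n = 15.
P10: rank ⌈10/100·15⌉ = 2 → 10.
P90: rank ⌈90/100·15⌉ = 14 → 58.
Difference: 58 − 10 = 48.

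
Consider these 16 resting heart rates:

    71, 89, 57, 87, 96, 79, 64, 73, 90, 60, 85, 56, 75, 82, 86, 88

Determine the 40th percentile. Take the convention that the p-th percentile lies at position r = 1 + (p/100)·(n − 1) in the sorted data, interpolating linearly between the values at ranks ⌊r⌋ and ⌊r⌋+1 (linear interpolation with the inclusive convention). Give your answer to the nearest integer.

Sorted: 56, 57, 60, 64, 71, 73, 75, 79, 82, 85, 86, 87, 88, 89, 90, 96.
n = 16.
r = 1 + (40/100)·(16 − 1) = 1 + 6 = 7.
r is an integer, so P40 is the value at rank 7: 75.

75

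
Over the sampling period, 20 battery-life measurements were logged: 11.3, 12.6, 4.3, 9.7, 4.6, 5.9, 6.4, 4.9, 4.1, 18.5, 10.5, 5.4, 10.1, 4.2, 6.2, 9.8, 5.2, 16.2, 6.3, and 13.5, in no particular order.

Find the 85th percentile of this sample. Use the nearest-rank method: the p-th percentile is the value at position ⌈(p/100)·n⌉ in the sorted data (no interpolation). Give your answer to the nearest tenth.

12.6

Sorted: 4.1, 4.2, 4.3, 4.6, 4.9, 5.2, 5.4, 5.9, 6.2, 6.3, 6.4, 9.7, 9.8, 10.1, 10.5, 11.3, 12.6, 13.5, 16.2, 18.5.
n = 20.
Position = ⌈85/100 · 20⌉ = ⌈17⌉ = 17.
The value at rank 17 is 12.6.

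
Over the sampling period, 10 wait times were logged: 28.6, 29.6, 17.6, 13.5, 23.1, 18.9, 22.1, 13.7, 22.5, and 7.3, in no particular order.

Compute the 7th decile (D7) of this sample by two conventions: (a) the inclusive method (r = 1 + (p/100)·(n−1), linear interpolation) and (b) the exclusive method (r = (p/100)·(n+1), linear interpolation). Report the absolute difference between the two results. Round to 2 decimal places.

Sorted: 7.3, 13.5, 13.7, 17.6, 18.9, 22.1, 22.5, 23.1, 28.6, 29.6.
n = 10.
(a) r = 7.3; between ranks 7 (22.5) and 8 (23.1): 22.68.
(b) r = 7.7; between ranks 7 (22.5) and 8 (23.1): 22.92.
|22.68 − 22.92| = 0.24.

0.24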